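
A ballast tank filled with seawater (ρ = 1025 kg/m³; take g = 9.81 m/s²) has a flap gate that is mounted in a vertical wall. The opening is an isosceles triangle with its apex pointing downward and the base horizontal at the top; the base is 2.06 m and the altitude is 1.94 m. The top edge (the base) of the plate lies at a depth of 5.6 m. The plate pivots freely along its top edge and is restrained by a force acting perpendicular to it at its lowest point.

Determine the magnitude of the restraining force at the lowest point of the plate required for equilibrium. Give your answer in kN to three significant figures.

P ≈ 44.0 kN

γ = ρg = 1025 × 9.81 / 1000 = 10.05525 kN/m³.
With the apex down, the centroid sits h/3 = 1.94/3 = 0.646667 m below the base (the top edge), so the centroid depth is h_c = 5.6 + 0.646667 = 6.24667 m.
A = ½ × 2.06 × 1.94 = 1.9982 m².
Resultant F = γ·h_c·A = 10.05525 × 6.24667 × 1.9982 = 125.511 kN.
I_c = b·h³/36 = 2.06 × 1.94³/36 = 0.417801 m⁴.
Centre of pressure: y_p = y_c + I_c/(y_c·A) = 6.24667 + 0.417801/(6.24667 × 1.9982) = 6.24667 + 0.033472 = 6.28014 m along the plane.
The resultant acts 0.646667 + 0.033472 = 0.680139 m (along the plate) below the hinge at the top edge, so the moment about the hinge is M = F × 0.680139 = 125.511 × 0.680139 = 85.3649 kN·m.
A normal force at the bottom, 1.94 m from the hinge, must supply this moment: P = 85.3649/1.94 = 44.0025 kN.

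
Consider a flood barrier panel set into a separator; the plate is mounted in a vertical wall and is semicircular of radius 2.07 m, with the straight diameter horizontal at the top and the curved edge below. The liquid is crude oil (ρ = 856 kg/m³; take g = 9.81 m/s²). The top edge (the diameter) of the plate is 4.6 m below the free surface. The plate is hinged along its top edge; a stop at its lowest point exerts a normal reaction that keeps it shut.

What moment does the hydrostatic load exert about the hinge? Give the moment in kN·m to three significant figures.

γ = ρg = 856 × 9.81 / 1000 = 8.39736 kN/m³.
The centroid of a semicircle lies 4r/(3π) = 0.878535 m from the diameter, here below the top edge, so the centroid depth is h_c = 4.6 + 0.878535 = 5.47853 m.
A = πr²/2 = π × 2.07²/2 = 6.73071 m².
Resultant F = γ·h_c·A = 8.39736 × 5.47853 × 6.73071 = 309.648 kN.
I_c = (π/8 − 8/(9π))·r⁴ = 0.109757 × 2.07⁴ = 2.01518 m⁴.
Centre of pressure: y_p = y_c + I_c/(y_c·A) = 5.47853 + 2.01518/(5.47853 × 6.73071) = 5.47853 + 0.0546498 = 5.53318 m along the plane.
The resultant acts 0.878535 + 0.0546498 = 0.933185 m (along the plate) below the hinge at the top edge, so the moment about the hinge is M = F × 0.933185 = 309.648 × 0.933185 = 288.959 kN·m.

M ≈ 289 kN·m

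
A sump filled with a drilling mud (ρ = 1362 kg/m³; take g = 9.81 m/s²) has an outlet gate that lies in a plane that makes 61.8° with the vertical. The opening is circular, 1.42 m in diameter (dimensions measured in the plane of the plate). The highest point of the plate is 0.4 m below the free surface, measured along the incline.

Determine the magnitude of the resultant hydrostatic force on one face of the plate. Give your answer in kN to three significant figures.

F ≈ 11.1 kN

γ = ρg = 1362 × 9.81 / 1000 = 13.36122 kN/m³.
The plate makes 61.8° with the vertical, i.e. θ = 90° − 61.8° = 28.2° to the horizontal. Measuring y along the incline from the free-surface line, vertical depth h = y·sinθ with sinθ = 0.472551.
The centroid is at the centre, 0.71 m below the top of the plate, so y_c = 0.4 + 0.71 = 1.11 m and h_c = 1.11 × 0.472551 = 0.524532 m.
A = π(0.71)² = 1.58368 m².
Resultant F = γ·h_c·A = 13.36122 × 0.524532 × 1.58368 = 11.099 kN.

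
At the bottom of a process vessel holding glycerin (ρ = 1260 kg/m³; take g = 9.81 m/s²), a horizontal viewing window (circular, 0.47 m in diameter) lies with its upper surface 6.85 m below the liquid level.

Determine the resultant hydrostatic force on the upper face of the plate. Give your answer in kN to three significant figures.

F ≈ 14.7 kN

γ = ρg = 1260 × 9.81 / 1000 = 12.3606 kN/m³.
The plate is horizontal, so pressure is uniform at p = γ·h = 12.3606 × 6.85 = 84.6701 kN/m².
A = π(0.235)² = 0.173494 m².
F = p·A = 84.6701 × 0.173494 = 14.6898 kN.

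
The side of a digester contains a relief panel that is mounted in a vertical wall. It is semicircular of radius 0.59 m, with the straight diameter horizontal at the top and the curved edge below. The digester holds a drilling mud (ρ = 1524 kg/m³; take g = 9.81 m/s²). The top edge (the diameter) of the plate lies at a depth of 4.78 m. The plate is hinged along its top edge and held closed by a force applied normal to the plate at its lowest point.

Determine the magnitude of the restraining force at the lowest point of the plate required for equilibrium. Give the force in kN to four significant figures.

γ = ρg = 1524 × 9.81 / 1000 = 14.95044 kN/m³.
The centroid of a semicircle lies 4r/(3π) = 0.250404 m from the diameter, here below the top edge, so the centroid depth is h_c = 4.78 + 0.250404 = 5.0304 m.
A = πr²/2 = π × 0.59²/2 = 0.546794 m².
Resultant F = γ·h_c·A = 14.95044 × 5.0304 × 0.546794 = 41.1226 kN.
I_c = (π/8 − 8/(9π))·r⁴ = 0.109757 × 0.59⁴ = 0.0132997 m⁴.
Centre of pressure: y_p = y_c + I_c/(y_c·A) = 5.0304 + 0.0132997/(5.0304 × 0.546794) = 5.0304 + 0.00483521 = 5.03524 m along the plane.
The resultant acts 0.250404 + 0.00483521 = 0.255239 m (along the plate) below the hinge at the top edge, so the moment about the hinge is M = F × 0.255239 = 41.1226 × 0.255239 = 10.4961 kN·m.
A normal force at the bottom, 0.59 m from the hinge, must supply this moment: P = 10.4961/0.59 = 17.79 kN.

P ≈ 17.79 kN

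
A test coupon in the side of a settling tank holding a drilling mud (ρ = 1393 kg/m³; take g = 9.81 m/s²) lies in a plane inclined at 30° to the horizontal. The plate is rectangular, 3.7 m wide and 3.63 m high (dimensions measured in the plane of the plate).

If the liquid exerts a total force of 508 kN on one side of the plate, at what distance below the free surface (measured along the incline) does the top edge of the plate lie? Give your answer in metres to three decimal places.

y_top ≈ 3.721 m

γ = ρg = 1393 × 9.81 / 1000 = 13.66533 kN/m³.
A = 3.7 × 3.63 = 13.431 m².
From F = γ·h_c·A, the centroid depth is h_c = 508/(13.66533 × 13.431) = 2.7678 m.
Let θ = 30° be the plate's angle to the horizontal; measure y along the incline from where the plane meets the free surface. Vertical depth h = y·sinθ with sinθ = 0.500000.
Along the incline, y_c = h_c/sinθ = 2.7678/0.500000 = 5.5356 m.
The centroid lies 3.63/2 = 1.815 m below the top edge, so the top edge sits at y_top = 5.5356 − 1.815 = 3.7206 m along the incline.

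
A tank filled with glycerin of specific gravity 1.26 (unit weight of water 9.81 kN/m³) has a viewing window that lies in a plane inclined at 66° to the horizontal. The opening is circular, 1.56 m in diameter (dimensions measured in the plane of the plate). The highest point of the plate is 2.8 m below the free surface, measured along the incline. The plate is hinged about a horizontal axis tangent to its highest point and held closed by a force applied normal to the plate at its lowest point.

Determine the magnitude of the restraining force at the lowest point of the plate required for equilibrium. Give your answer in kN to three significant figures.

γ = 1.26 × 9.81 = 12.3606 kN/m³.
Let θ = 66° be the plate's angle to the horizontal; measure y along the incline from where the plane meets the free surface. Vertical depth h = y·sinθ with sinθ = 0.913545.
The centroid is at the centre, 0.78 m below the top of the plate, so y_c = 2.8 + 0.78 = 3.58 m and h_c = 3.58 × 0.913545 = 3.27049 m.
A = π(0.78)² = 1.91134 m².
Resultant F = γ·h_c·A = 12.3606 × 3.27049 × 1.91134 = 77.2663 kN.
I_c = πr⁴/4 = π × 0.78⁴/4 = 0.290716 m⁴.
Centre of pressure: y_p = y_c + I_c/(y_c·A) = 3.58 + 0.290716/(3.58 × 1.91134) = 3.58 + 0.0424862 = 3.62249 m along the plane.
The resultant acts 0.78 + 0.0424862 = 0.822486 m (along the plate) below the hinge at the top edge, so the moment about the hinge is M = F × 0.822486 = 77.2663 × 0.822486 = 63.5505 kN·m.
A normal force at the bottom, 1.56 m from the hinge, must supply this moment: P = 63.5505/1.56 = 40.7375 kN.

P ≈ 40.7 kN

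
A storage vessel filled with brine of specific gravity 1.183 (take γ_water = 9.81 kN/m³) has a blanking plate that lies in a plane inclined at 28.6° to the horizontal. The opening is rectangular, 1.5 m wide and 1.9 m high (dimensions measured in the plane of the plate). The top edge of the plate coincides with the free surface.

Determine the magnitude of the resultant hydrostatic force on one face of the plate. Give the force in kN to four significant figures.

γ = 1.183 × 9.81 = 11.60523 kN/m³.
Let θ = 28.6° be the plate's angle to the horizontal; measure y along the incline from where the plane meets the free surface. Vertical depth h = y·sinθ with sinθ = 0.478692.
The centroid lies 1.9/2 = 0.95 m below the top edge, so y_c = 0.95 m and h_c = 0.95 × 0.478692 = 0.454757 m.
A = 1.5 × 1.9 = 2.85 m².
Resultant F = γ·h_c·A = 11.60523 × 0.454757 × 2.85 = 15.041 kN.

F ≈ 15.04 kN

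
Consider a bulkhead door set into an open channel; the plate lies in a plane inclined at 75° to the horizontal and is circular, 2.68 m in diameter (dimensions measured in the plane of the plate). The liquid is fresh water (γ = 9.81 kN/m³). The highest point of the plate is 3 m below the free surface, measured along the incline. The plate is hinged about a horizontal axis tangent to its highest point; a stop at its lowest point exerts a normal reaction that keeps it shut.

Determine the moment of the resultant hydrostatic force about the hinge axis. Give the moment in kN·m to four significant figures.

M ≈ 334.9 kN·m

γ = 9.81 kN/m³.
Let θ = 75° be the plate's angle to the horizontal; measure y along the incline from where the plane meets the free surface. Vertical depth h = y·sinθ with sinθ = 0.965926.
The centroid is at the centre, 1.34 m below the top of the plate, so y_c = 3 + 1.34 = 4.34 m and h_c = 4.34 × 0.965926 = 4.19212 m.
A = π(1.34)² = 5.64104 m².
Resultant F = γ·h_c·A = 9.81 × 4.19212 × 5.64104 = 231.986 kN.
I_c = πr⁴/4 = π × 1.34⁴/4 = 2.53226 m⁴.
Centre of pressure: y_p = y_c + I_c/(y_c·A) = 4.34 + 2.53226/(4.34 × 5.64104) = 4.34 + 0.103433 = 4.44343 m along the plane.
The resultant acts 1.34 + 0.103433 = 1.44343 m (along the plate) below the hinge at the top edge, so the moment about the hinge is M = F × 1.44343 = 231.986 × 1.44343 = 334.856 kN·m.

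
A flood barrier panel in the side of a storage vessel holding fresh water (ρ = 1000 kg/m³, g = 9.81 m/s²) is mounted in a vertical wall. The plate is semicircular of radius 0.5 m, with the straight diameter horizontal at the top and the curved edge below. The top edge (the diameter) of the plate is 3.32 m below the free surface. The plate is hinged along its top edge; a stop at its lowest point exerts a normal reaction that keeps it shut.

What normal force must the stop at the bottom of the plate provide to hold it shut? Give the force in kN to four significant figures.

γ = ρg = 1000 × 9.81 = 9810 N/m³ = 9.81 kN/m³.
The centroid of a semicircle lies 4r/(3π) = 0.212207 m from the diameter, here below the top edge, so the centroid depth is h_c = 3.32 + 0.212207 = 3.53221 m.
A = πr²/2 = π × 0.5²/2 = 0.392699 m².
Resultant F = γ·h_c·A = 9.81 × 3.53221 × 0.392699 = 13.6074 kN.
I_c = (π/8 − 8/(9π))·r⁴ = 0.109757 × 0.5⁴ = 0.00685981 m⁴.
Centre of pressure: y_p = y_c + I_c/(y_c·A) = 3.53221 + 0.00685981/(3.53221 × 0.392699) = 3.53221 + 0.00494545 = 3.53716 m along the plane.
The resultant acts 0.212207 + 0.00494545 = 0.217152 m (along the plate) below the hinge at the top edge, so the moment about the hinge is M = F × 0.217152 = 13.6074 × 0.217152 = 2.95487 kN·m.
A normal force at the bottom, 0.5 m from the hinge, must supply this moment: P = 2.95487/0.5 = 5.90974 kN.

P ≈ 5.910 kN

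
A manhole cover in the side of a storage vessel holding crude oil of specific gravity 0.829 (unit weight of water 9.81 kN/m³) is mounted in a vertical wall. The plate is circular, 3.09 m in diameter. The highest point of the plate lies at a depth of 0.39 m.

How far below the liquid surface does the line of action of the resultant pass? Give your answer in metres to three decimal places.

γ = 0.829 × 9.81 = 8.13249 kN/m³.
The centroid is at the centre, 1.545 m below the top of the plate, so the centroid depth is h_c = 0.39 + 1.545 = 1.935 m.
A = π(1.545)² = 7.49906 m².
Resultant F = γ·h_c·A = 8.13249 × 1.935 × 7.49906 = 118.008 kN.
I_c = πr⁴/4 = π × 1.545⁴/4 = 4.47511 m⁴.
Centre of pressure: y_p = y_c + I_c/(y_c·A) = 1.935 + 4.47511/(1.935 × 7.49906) = 1.935 + 0.308401 = 2.2434 m along the plane.

h_p = 2.243 m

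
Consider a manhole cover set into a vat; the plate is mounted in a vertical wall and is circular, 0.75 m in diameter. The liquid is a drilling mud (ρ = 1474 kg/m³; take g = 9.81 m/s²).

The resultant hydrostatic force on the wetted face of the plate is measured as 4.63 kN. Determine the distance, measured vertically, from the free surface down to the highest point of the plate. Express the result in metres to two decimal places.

d_top ≈ 0.35 m

γ = ρg = 1474 × 9.81 / 1000 = 14.45994 kN/m³.
A = π(0.375)² = 0.441786 m².
From F = γ·h_c·A, the centroid depth is h_c = 4.63/(14.45994 × 0.441786) = 0.724774 m.
The centroid is at the centre, 0.375 m below the top of the plate, so the highest point sits at h_top = 0.724774 − 0.375 = 0.349774 m below the surface.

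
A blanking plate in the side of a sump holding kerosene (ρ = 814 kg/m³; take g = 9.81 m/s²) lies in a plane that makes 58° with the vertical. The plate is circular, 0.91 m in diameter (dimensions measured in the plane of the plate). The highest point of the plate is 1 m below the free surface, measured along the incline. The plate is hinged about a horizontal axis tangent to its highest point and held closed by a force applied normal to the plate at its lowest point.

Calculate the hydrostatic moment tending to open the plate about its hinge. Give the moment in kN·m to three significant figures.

M ≈ 1.96 kN·m

γ = ρg = 814 × 9.81 / 1000 = 7.98534 kN/m³.
The plate makes 58° with the vertical, i.e. θ = 90° − 58° = 32° to the horizontal. Measuring y along the incline from the free-surface line, vertical depth h = y·sinθ with sinθ = 0.529919.
The centroid is at the centre, 0.455 m below the top of the plate, so y_c = 1 + 0.455 = 1.455 m and h_c = 1.455 × 0.529919 = 0.771032 m.
A = π(0.455)² = 0.650388 m².
Resultant F = γ·h_c·A = 7.98534 × 0.771032 × 0.650388 = 4.00441 kN.
I_c = πr⁴/4 = π × 0.455⁴/4 = 0.0336617 m⁴.
Centre of pressure: y_p = y_c + I_c/(y_c·A) = 1.455 + 0.0336617/(1.455 × 0.650388) = 1.455 + 0.0355714 = 1.49057 m along the plane.
The resultant acts 0.455 + 0.0355714 = 0.490571 m (along the plate) below the hinge at the top edge, so the moment about the hinge is M = F × 0.490571 = 4.00441 × 0.490571 = 1.96445 kN·m.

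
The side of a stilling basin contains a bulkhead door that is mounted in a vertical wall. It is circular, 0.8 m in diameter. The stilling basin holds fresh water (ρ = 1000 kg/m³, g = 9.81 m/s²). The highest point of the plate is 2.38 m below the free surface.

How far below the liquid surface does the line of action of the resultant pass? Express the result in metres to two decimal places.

h_p = 2.79 m

γ = ρg = 1000 × 9.81 = 9810 N/m³ = 9.81 kN/m³.
The centroid is at the centre, 0.4 m below the top of the plate, so the centroid depth is h_c = 2.38 + 0.4 = 2.78 m.
A = π(0.4)² = 0.502655 m².
Resultant F = γ·h_c·A = 9.81 × 2.78 × 0.502655 = 13.7083 kN.
I_c = πr⁴/4 = π × 0.4⁴/4 = 0.0201062 m⁴.
Centre of pressure: y_p = y_c + I_c/(y_c·A) = 2.78 + 0.0201062/(2.78 × 0.502655) = 2.78 + 0.0143885 = 2.79439 m along the plane.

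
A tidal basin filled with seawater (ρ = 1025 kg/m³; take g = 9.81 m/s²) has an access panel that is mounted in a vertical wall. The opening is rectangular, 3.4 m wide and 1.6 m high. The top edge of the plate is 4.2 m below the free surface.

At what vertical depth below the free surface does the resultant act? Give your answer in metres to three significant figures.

γ = ρg = 1025 × 9.81 / 1000 = 10.05525 kN/m³.
The centroid lies 1.6/2 = 0.8 m below the top edge, so the centroid depth is h_c = 4.2 + 0.8 = 5 m.
A = 3.4 × 1.6 = 5.44 m².
Resultant F = γ·h_c·A = 10.05525 × 5 × 5.44 = 273.503 kN.
I_c = b·h³/12 = 3.4 × 1.6³/12 = 1.16053 m⁴.
Centre of pressure: y_p = y_c + I_c/(y_c·A) = 5 + 1.16053/(5 × 5.44) = 5 + 0.0426665 = 5.04267 m along the plane.

h_p = 5.04 m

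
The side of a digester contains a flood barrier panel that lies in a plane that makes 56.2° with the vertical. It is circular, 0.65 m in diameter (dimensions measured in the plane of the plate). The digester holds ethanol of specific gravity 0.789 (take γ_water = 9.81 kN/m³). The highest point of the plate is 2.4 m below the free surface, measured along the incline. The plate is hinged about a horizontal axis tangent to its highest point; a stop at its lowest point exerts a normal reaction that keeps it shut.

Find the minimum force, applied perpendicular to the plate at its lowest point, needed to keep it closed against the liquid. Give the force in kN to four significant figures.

γ = 0.789 × 9.81 = 7.74009 kN/m³.
The plate makes 56.2° with the vertical, i.e. θ = 90° − 56.2° = 33.8° to the horizontal. Measuring y along the incline from the free-surface line, vertical depth h = y·sinθ with sinθ = 0.556296.
The centroid is at the centre, 0.325 m below the top of the plate, so y_c = 2.4 + 0.325 = 2.725 m and h_c = 2.725 × 0.556296 = 1.51591 m.
A = π(0.325)² = 0.331831 m².
Resultant F = γ·h_c·A = 7.74009 × 1.51591 × 0.331831 = 3.89347 kN.
I_c = πr⁴/4 = π × 0.325⁴/4 = 0.00876241 m⁴.
Centre of pressure: y_p = y_c + I_c/(y_c·A) = 2.725 + 0.00876241/(2.725 × 0.331831) = 2.725 + 0.00969036 = 2.73469 m along the plane.
The resultant acts 0.325 + 0.00969036 = 0.33469 m (along the plate) below the hinge at the top edge, so the moment about the hinge is M = F × 0.33469 = 3.89347 × 0.33469 = 1.30311 kN·m.
A normal force at the bottom, 0.65 m from the hinge, must supply this moment: P = 1.30311/0.65 = 2.00478 kN.

P ≈ 2.005 kN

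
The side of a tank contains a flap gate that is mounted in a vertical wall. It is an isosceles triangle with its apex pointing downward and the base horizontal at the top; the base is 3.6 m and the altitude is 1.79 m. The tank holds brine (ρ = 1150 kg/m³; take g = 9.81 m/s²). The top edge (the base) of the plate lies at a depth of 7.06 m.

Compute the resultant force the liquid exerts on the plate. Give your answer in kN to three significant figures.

F ≈ 278 kN

γ = ρg = 1150 × 9.81 / 1000 = 11.2815 kN/m³.
With the apex down, the centroid sits h/3 = 1.79/3 = 0.596667 m below the base (the top edge), so the centroid depth is h_c = 7.06 + 0.596667 = 7.65667 m.
A = ½ × 3.6 × 1.79 = 3.222 m².
Resultant F = γ·h_c·A = 11.2815 × 7.65667 × 3.222 = 278.312 kN.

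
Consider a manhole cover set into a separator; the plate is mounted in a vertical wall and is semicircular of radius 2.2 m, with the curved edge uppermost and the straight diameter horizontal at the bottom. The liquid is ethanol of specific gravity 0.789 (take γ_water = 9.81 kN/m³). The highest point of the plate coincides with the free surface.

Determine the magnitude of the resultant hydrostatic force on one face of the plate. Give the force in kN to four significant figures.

γ = 0.789 × 9.81 = 7.74009 kN/m³.
The centroid lies 4r/(3π) = 0.933709 m above the diameter, so r − 4r/(3π) = 2.2 − 0.933709 = 1.26629 m below the topmost point, so the centroid depth is h_c = 1.26629 m.
A = πr²/2 = π × 2.2²/2 = 7.60265 m².
Resultant F = γ·h_c·A = 7.74009 × 1.26629 × 7.60265 = 74.5151 kN.

F ≈ 74.52 kN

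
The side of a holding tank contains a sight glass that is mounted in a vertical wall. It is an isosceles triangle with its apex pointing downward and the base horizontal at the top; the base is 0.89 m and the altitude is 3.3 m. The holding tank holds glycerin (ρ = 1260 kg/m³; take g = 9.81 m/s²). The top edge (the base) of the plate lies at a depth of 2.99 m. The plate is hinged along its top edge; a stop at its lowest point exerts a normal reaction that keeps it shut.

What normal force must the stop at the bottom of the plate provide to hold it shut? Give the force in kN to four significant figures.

P ≈ 28.07 kN

γ = ρg = 1260 × 9.81 / 1000 = 12.3606 kN/m³.
With the apex down, the centroid sits h/3 = 3.3/3 = 1.1 m below the base (the top edge), so the centroid depth is h_c = 2.99 + 1.1 = 4.09 m.
A = ½ × 0.89 × 3.3 = 1.4685 m².
Resultant F = γ·h_c·A = 12.3606 × 4.09 × 1.4685 = 74.2398 kN.
I_c = b·h³/36 = 0.89 × 3.3³/36 = 0.888442 m⁴.
Centre of pressure: y_p = y_c + I_c/(y_c·A) = 4.09 + 0.888442/(4.09 × 1.4685) = 4.09 + 0.147922 = 4.23792 m along the plane.
The resultant acts 1.1 + 0.147922 = 1.24792 m (along the plate) below the hinge at the top edge, so the moment about the hinge is M = F × 1.24792 = 74.2398 × 1.24792 = 92.6453 kN·m.
A normal force at the bottom, 3.3 m from the hinge, must supply this moment: P = 92.6453/3.3 = 28.0743 kN.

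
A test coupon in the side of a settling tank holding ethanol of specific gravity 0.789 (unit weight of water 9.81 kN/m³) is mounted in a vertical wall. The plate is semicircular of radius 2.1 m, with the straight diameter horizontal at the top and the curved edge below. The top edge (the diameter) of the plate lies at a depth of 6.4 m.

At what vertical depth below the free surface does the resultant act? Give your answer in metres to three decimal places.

γ = 0.789 × 9.81 = 7.74009 kN/m³.
The centroid of a semicircle lies 4r/(3π) = 0.891268 m from the diameter, here below the top edge, so the centroid depth is h_c = 6.4 + 0.891268 = 7.29127 m.
A = πr²/2 = π × 2.1²/2 = 6.92721 m².
Resultant F = γ·h_c·A = 7.74009 × 7.29127 × 6.92721 = 390.938 kN.
I_c = (π/8 − 8/(9π))·r⁴ = 0.109757 × 2.1⁴ = 2.13457 m⁴.
Centre of pressure: y_p = y_c + I_c/(y_c·A) = 7.29127 + 2.13457/(7.29127 × 6.92721) = 7.29127 + 0.0422619 = 7.33353 m along the plane.

h_p = 7.334 m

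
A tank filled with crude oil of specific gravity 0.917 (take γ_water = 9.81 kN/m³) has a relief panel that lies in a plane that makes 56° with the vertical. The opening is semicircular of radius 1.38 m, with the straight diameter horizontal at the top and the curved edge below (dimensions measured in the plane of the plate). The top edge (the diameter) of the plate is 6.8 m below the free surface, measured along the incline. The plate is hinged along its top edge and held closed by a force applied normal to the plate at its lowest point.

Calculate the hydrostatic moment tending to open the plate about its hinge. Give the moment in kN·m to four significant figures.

γ = 0.917 × 9.81 = 8.99577 kN/m³.
The plate makes 56° with the vertical, i.e. θ = 90° − 56° = 34° to the horizontal. Measuring y along the incline from the free-surface line, vertical depth h = y·sinθ with sinθ = 0.559193.
The centroid of a semicircle lies 4r/(3π) = 0.58569 m from the diameter, here below the top edge, so y_c = 6.8 + 0.58569 = 7.38569 m and h_c = 7.38569 × 0.559193 = 4.13003 m.
A = πr²/2 = π × 1.38²/2 = 2.99142 m².
Resultant F = γ·h_c·A = 8.99577 × 4.13003 × 2.99142 = 111.14 kN.
I_c = (π/8 − 8/(9π))·r⁴ = 0.109757 × 1.38⁴ = 0.39806 m⁴.
Centre of pressure: y_p = y_c + I_c/(y_c·A) = 7.38569 + 0.39806/(7.38569 × 2.99142) = 7.38569 + 0.0180169 = 7.40371 m along the plane.
The resultant acts 0.58569 + 0.0180169 = 0.603707 m (along the plate) below the hinge at the top edge, so the moment about the hinge is M = F × 0.603707 = 111.14 × 0.603707 = 67.096 kN·m.

M ≈ 67.10 kN·m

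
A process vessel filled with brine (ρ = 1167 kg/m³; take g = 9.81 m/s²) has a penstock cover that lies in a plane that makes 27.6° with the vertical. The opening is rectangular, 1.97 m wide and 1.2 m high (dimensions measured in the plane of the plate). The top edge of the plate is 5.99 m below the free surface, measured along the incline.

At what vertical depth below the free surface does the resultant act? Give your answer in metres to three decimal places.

h_p = 5.856 m

γ = ρg = 1167 × 9.81 / 1000 = 11.44827 kN/m³.
The plate makes 27.6° with the vertical, i.e. θ = 90° − 27.6° = 62.4° to the horizontal. Measuring y along the incline from the free-surface line, vertical depth h = y·sinθ with sinθ = 0.886204.
The centroid lies 1.2/2 = 0.6 m below the top edge, so y_c = 5.99 + 0.6 = 6.59 m and h_c = 6.59 × 0.886204 = 5.84008 m.
A = 1.97 × 1.2 = 2.364 m².
Resultant F = γ·h_c·A = 11.44827 × 5.84008 × 2.364 = 158.054 kN.
I_c = b·h³/12 = 1.97 × 1.2³/12 = 0.28368 m⁴.
Centre of pressure: y_p = y_c + I_c/(y_c·A) = 6.59 + 0.28368/(6.59 × 2.364) = 6.59 + 0.0182094 = 6.60821 m along the plane.
Vertically, h_p = y_p·sinθ = 6.60821 × 0.886204 = 5.85622 m.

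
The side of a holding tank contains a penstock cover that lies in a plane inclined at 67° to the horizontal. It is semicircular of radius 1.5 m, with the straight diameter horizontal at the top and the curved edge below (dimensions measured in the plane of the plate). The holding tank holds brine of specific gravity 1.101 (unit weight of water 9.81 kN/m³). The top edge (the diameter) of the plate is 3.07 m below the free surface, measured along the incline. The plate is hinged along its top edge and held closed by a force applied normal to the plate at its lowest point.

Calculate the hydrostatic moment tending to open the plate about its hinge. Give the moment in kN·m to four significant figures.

γ = 1.101 × 9.81 = 10.80081 kN/m³.
Let θ = 67° be the plate's angle to the horizontal; measure y along the incline from where the plane meets the free surface. Vertical depth h = y·sinθ with sinθ = 0.920505.
The centroid of a semicircle lies 4r/(3π) = 0.63662 m from the diameter, here below the top edge, so y_c = 3.07 + 0.63662 = 3.70662 m and h_c = 3.70662 × 0.920505 = 3.41196 m.
A = πr²/2 = π × 1.5²/2 = 3.53429 m².
Resultant F = γ·h_c·A = 10.80081 × 3.41196 × 3.53429 = 130.245 kN.
I_c = (π/8 − 8/(9π))·r⁴ = 0.109757 × 1.5⁴ = 0.555645 m⁴.
Centre of pressure: y_p = y_c + I_c/(y_c·A) = 3.70662 + 0.555645/(3.70662 × 3.53429) = 3.70662 + 0.0424148 = 3.74903 m along the plane.
The resultant acts 0.63662 + 0.0424148 = 0.679035 m (along the plate) below the hinge at the top edge, so the moment about the hinge is M = F × 0.679035 = 130.245 × 0.679035 = 88.4409 kN·m.

M ≈ 88.44 kN·m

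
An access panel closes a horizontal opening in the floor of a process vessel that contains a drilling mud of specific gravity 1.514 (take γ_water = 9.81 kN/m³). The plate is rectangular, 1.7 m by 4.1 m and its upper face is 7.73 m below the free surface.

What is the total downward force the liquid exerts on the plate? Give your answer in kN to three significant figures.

F ≈ 800 kN

γ = 1.514 × 9.81 = 14.85234 kN/m³.
The plate is horizontal, so pressure is uniform at p = γ·h = 14.85234 × 7.73 = 114.809 kN/m².
A = 1.7 × 4.1 = 6.97 m².
F = p·A = 114.809 × 6.97 = 800.219 kN.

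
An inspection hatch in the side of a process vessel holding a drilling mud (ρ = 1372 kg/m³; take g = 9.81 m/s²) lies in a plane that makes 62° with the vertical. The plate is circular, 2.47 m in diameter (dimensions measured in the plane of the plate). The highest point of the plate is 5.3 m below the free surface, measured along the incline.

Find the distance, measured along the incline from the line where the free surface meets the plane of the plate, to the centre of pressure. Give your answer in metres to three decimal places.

γ = ρg = 1372 × 9.81 / 1000 = 13.45932 kN/m³.
The plate makes 62° with the vertical, i.e. θ = 90° − 62° = 28° to the horizontal. Measuring y along the incline from the free-surface line, vertical depth h = y·sinθ with sinθ = 0.469472.
The centroid is at the centre, 1.235 m below the top of the plate, so y_c = 5.3 + 1.235 = 6.535 m and h_c = 6.535 × 0.469472 = 3.068 m.
A = π(1.235)² = 4.79164 m².
Resultant F = γ·h_c·A = 13.45932 × 3.068 × 4.79164 = 197.862 kN.
I_c = πr⁴/4 = π × 1.235⁴/4 = 1.82708 m⁴.
Centre of pressure: y_p = y_c + I_c/(y_c·A) = 6.535 + 1.82708/(6.535 × 4.79164) = 6.535 + 0.0583482 = 6.59335 m along the plane.

y_p = 6.593 m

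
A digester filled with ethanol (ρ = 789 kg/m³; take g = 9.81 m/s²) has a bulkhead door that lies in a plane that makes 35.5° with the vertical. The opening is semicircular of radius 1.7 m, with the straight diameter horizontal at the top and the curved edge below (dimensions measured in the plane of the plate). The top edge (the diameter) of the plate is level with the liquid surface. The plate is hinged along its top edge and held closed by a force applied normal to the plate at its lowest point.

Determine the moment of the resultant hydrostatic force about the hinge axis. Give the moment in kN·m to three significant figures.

M ≈ 20.7 kN·m

γ = ρg = 789 × 9.81 / 1000 = 7.74009 kN/m³.
The plate makes 35.5° with the vertical, i.e. θ = 90° − 35.5° = 54.5° to the horizontal. Measuring y along the incline from the free-surface line, vertical depth h = y·sinθ with sinθ = 0.814116.
The centroid of a semicircle lies 4r/(3π) = 0.721502 m from the diameter, here below the top edge, so y_c = 0.721502 m and h_c = 0.721502 × 0.814116 = 0.587386 m.
A = πr²/2 = π × 1.7²/2 = 4.5396 m².
Resultant F = γ·h_c·A = 7.74009 × 0.587386 × 4.5396 = 20.6389 kN.
I_c = (π/8 − 8/(9π))·r⁴ = 0.109757 × 1.7⁴ = 0.916701 m⁴.
Centre of pressure: y_p = y_c + I_c/(y_c·A) = 0.721502 + 0.916701/(0.721502 × 4.5396) = 0.721502 + 0.27988 = 1.00138 m along the plane.
The resultant acts 0.721502 + 0.27988 = 1.00138 m (along the plate) below the hinge at the top edge, so the moment about the hinge is M = F × 1.00138 = 20.6389 × 1.00138 = 20.6674 kN·m.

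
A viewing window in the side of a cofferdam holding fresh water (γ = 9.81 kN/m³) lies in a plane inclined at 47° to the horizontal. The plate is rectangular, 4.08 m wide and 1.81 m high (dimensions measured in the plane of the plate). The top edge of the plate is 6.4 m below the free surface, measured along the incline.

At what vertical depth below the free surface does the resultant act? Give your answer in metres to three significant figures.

h_p = 5.37 m

γ = 9.81 kN/m³.
Let θ = 47° be the plate's angle to the horizontal; measure y along the incline from where the plane meets the free surface. Vertical depth h = y·sinθ with sinθ = 0.731354.
The centroid lies 1.81/2 = 0.905 m below the top edge, so y_c = 6.4 + 0.905 = 7.305 m and h_c = 7.305 × 0.731354 = 5.34254 m.
A = 4.08 × 1.81 = 7.3848 m².
Resultant F = γ·h_c·A = 9.81 × 5.34254 × 7.3848 = 387.04 kN.
I_c = b·h³/12 = 4.08 × 1.81³/12 = 2.01611 m⁴.
Centre of pressure: y_p = y_c + I_c/(y_c·A) = 7.305 + 2.01611/(7.305 × 7.3848) = 7.305 + 0.0373728 = 7.34237 m along the plane.
Vertically, h_p = y_p·sinθ = 7.34237 × 0.731354 = 5.36987 m.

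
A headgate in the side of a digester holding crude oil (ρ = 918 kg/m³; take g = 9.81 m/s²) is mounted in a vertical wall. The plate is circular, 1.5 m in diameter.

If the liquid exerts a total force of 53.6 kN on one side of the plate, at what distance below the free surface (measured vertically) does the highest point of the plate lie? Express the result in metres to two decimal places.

d_top ≈ 2.62 m

γ = ρg = 918 × 9.81 / 1000 = 9.00558 kN/m³.
A = π(0.75)² = 1.76715 m².
From F = γ·h_c·A, the centroid depth is h_c = 53.6/(9.00558 × 1.76715) = 3.36806 m.
The centroid is at the centre, 0.75 m below the top of the plate, so the highest point sits at h_top = 3.36806 − 0.75 = 2.61806 m below the surface.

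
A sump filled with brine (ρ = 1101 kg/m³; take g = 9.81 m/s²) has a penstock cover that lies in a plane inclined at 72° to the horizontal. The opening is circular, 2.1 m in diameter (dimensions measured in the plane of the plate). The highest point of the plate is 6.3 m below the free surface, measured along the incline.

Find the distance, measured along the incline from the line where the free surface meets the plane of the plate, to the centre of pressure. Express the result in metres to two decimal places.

y_p = 7.39 m

γ = ρg = 1101 × 9.81 / 1000 = 10.80081 kN/m³.
Let θ = 72° be the plate's angle to the horizontal; measure y along the incline from where the plane meets the free surface. Vertical depth h = y·sinθ with sinθ = 0.951057.
The centroid is at the centre, 1.05 m below the top of the plate, so y_c = 6.3 + 1.05 = 7.35 m and h_c = 7.35 × 0.951057 = 6.99027 m.
A = π(1.05)² = 3.46361 m².
Resultant F = γ·h_c·A = 10.80081 × 6.99027 × 3.46361 = 261.505 kN.
I_c = πr⁴/4 = π × 1.05⁴/4 = 0.954656 m⁴.
Centre of pressure: y_p = y_c + I_c/(y_c·A) = 7.35 + 0.954656/(7.35 × 3.46361) = 7.35 + 0.0374999 = 7.3875 m along the plane.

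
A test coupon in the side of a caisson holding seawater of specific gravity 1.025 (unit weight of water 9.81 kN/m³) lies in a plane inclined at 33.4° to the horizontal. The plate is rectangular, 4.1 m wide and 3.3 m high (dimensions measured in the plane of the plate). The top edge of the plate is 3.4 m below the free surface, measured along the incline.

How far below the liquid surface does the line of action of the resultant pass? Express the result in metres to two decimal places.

γ = 1.025 × 9.81 = 10.05525 kN/m³.
Let θ = 33.4° be the plate's angle to the horizontal; measure y along the incline from where the plane meets the free surface. Vertical depth h = y·sinθ with sinθ = 0.550481.
The centroid lies 3.3/2 = 1.65 m below the top edge, so y_c = 3.4 + 1.65 = 5.05 m and h_c = 5.05 × 0.550481 = 2.77993 m.
A = 4.1 × 3.3 = 13.53 m².
Resultant F = γ·h_c·A = 10.05525 × 2.77993 × 13.53 = 378.203 kN.
I_c = b·h³/12 = 4.1 × 3.3³/12 = 12.2785 m⁴.
Centre of pressure: y_p = y_c + I_c/(y_c·A) = 5.05 + 12.2785/(5.05 × 13.53) = 5.05 + 0.179703 = 5.2297 m along the plane.
Vertically, h_p = y_p·sinθ = 5.2297 × 0.550481 = 2.87885 m.

h_p = 2.88 m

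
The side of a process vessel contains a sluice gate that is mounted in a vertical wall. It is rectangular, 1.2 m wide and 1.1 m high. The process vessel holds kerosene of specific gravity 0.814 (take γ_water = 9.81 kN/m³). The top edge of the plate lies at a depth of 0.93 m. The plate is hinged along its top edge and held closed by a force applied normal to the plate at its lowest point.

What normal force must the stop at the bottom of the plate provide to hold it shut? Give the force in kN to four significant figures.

γ = 0.814 × 9.81 = 7.98534 kN/m³.
The centroid lies 1.1/2 = 0.55 m below the top edge, so the centroid depth is h_c = 0.93 + 0.55 = 1.48 m.
A = 1.2 × 1.1 = 1.32 m².
Resultant F = γ·h_c·A = 7.98534 × 1.48 × 1.32 = 15.6002 kN.
I_c = b·h³/12 = 1.2 × 1.1³/12 = 0.1331 m⁴.
Centre of pressure: y_p = y_c + I_c/(y_c·A) = 1.48 + 0.1331/(1.48 × 1.32) = 1.48 + 0.0681306 = 1.54813 m along the plane.
The resultant acts 0.55 + 0.0681306 = 0.618131 m (along the plate) below the hinge at the top edge, so the moment about the hinge is M = F × 0.618131 = 15.6002 × 0.618131 = 9.64297 kN·m.
A normal force at the bottom, 1.1 m from the hinge, must supply this moment: P = 9.64297/1.1 = 8.76634 kN.

P ≈ 8.766 kN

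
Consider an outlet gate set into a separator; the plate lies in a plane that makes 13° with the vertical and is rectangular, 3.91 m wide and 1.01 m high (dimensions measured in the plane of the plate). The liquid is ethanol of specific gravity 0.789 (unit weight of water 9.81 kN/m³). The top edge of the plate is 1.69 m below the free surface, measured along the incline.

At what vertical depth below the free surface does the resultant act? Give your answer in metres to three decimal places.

γ = 0.789 × 9.81 = 7.74009 kN/m³.
The plate makes 13° with the vertical, i.e. θ = 90° − 13° = 77° to the horizontal. Measuring y along the incline from the free-surface line, vertical depth h = y·sinθ with sinθ = 0.974370.
The centroid lies 1.01/2 = 0.505 m below the top edge, so y_c = 1.69 + 0.505 = 2.195 m and h_c = 2.195 × 0.974370 = 2.13874 m.
A = 3.91 × 1.01 = 3.9491 m².
Resultant F = γ·h_c·A = 7.74009 × 2.13874 × 3.9491 = 65.3736 kN.
I_c = b·h³/12 = 3.91 × 1.01³/12 = 0.335706 m⁴.
Centre of pressure: y_p = y_c + I_c/(y_c·A) = 2.195 + 0.335706/(2.195 × 3.9491) = 2.195 + 0.0387281 = 2.23373 m along the plane.
Vertically, h_p = y_p·sinθ = 2.23373 × 0.974370 = 2.17648 m.

h_p = 2.176 m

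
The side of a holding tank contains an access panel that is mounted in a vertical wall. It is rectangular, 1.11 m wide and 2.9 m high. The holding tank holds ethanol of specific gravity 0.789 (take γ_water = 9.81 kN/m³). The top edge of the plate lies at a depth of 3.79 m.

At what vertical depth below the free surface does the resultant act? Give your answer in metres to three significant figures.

γ = 0.789 × 9.81 = 7.74009 kN/m³.
The centroid lies 2.9/2 = 1.45 m below the top edge, so the centroid depth is h_c = 3.79 + 1.45 = 5.24 m.
A = 1.11 × 2.9 = 3.219 m².
Resultant F = γ·h_c·A = 7.74009 × 5.24 × 3.219 = 130.556 kN.
I_c = b·h³/12 = 1.11 × 2.9³/12 = 2.25598 m⁴.
Centre of pressure: y_p = y_c + I_c/(y_c·A) = 5.24 + 2.25598/(5.24 × 3.219) = 5.24 + 0.133747 = 5.37375 m along the plane.

h_p = 5.37 m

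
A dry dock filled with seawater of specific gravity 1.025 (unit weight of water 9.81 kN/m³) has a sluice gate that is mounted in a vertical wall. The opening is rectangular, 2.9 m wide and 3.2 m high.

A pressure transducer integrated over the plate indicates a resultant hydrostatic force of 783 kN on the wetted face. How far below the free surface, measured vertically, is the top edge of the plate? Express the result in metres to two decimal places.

γ = 1.025 × 9.81 = 10.05525 kN/m³.
A = 2.9 × 3.2 = 9.28 m².
From F = γ·h_c·A, the centroid depth is h_c = 783/(10.05525 × 9.28) = 8.39114 m.
The centroid lies 3.2/2 = 1.6 m below the top edge, so the top edge sits at h_top = 8.39114 − 1.6 = 6.79114 m below the surface.

d_top ≈ 6.79 m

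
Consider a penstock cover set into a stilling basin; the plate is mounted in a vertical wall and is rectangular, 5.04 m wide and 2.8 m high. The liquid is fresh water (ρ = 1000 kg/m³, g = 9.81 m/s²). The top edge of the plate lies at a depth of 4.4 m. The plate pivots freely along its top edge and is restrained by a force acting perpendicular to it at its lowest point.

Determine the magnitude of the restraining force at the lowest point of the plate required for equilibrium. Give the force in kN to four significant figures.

γ = ρg = 1000 × 9.81 = 9810 N/m³ = 9.81 kN/m³.
The centroid lies 2.8/2 = 1.4 m below the top edge, so the centroid depth is h_c = 4.4 + 1.4 = 5.8 m.
A = 5.04 × 2.8 = 14.112 m².
Resultant F = γ·h_c·A = 9.81 × 5.8 × 14.112 = 802.945 kN.
I_c = b·h³/12 = 5.04 × 2.8³/12 = 9.21984 m⁴.
Centre of pressure: y_p = y_c + I_c/(y_c·A) = 5.8 + 9.21984/(5.8 × 14.112) = 5.8 + 0.112644 = 5.91264 m along the plane.
The resultant acts 1.4 + 0.112644 = 1.51264 m (along the plate) below the hinge at the top edge, so the moment about the hinge is M = F × 1.51264 = 802.945 × 1.51264 = 1214.57 kN·m.
A normal force at the bottom, 2.8 m from the hinge, must supply this moment: P = 1214.57/2.8 = 433.775 kN.

P ≈ 433.8 kN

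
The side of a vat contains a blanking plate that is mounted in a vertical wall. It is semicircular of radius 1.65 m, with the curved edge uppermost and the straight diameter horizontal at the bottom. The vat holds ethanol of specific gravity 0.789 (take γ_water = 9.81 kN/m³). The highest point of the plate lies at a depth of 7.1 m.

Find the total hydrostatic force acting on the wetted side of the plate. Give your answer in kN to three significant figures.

γ = 0.789 × 9.81 = 7.74009 kN/m³.
The centroid lies 4r/(3π) = 0.700282 m above the diameter, so r − 4r/(3π) = 1.65 − 0.700282 = 0.949718 m below the topmost point, so the centroid depth is h_c = 7.1 + 0.949718 = 8.04972 m.
A = πr²/2 = π × 1.65²/2 = 4.27649 m².
Resultant F = γ·h_c·A = 7.74009 × 8.04972 × 4.27649 = 266.449 kN.

F ≈ 266 kN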